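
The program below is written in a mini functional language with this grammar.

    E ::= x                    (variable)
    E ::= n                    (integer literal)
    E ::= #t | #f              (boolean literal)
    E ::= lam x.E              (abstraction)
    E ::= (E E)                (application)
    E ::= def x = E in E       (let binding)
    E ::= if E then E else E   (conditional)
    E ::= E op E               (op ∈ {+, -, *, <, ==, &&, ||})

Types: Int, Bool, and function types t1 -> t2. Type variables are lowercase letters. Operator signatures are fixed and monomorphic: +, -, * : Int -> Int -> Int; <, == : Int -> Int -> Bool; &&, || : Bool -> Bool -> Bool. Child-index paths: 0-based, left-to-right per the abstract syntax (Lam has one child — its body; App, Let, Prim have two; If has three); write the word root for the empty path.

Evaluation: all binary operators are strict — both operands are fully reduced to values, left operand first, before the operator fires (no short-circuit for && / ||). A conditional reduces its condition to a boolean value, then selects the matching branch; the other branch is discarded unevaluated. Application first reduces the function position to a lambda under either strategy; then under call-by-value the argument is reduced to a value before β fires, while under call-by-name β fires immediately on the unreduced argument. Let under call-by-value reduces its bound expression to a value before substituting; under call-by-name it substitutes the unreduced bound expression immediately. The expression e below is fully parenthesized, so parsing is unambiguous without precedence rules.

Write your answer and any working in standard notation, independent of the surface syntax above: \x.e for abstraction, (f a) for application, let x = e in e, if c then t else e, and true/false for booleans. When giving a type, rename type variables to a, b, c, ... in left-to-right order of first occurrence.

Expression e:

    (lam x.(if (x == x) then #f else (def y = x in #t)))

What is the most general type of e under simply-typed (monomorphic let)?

Answer: Int -> Bool

Trace:
x : a
  unify a ~ Int
x : Int
  unify Int ~ Int
  unify Bool ~ Bool
x : Int
let y : Int
  unify Bool ~ Bool
\x._ : Int -> Bool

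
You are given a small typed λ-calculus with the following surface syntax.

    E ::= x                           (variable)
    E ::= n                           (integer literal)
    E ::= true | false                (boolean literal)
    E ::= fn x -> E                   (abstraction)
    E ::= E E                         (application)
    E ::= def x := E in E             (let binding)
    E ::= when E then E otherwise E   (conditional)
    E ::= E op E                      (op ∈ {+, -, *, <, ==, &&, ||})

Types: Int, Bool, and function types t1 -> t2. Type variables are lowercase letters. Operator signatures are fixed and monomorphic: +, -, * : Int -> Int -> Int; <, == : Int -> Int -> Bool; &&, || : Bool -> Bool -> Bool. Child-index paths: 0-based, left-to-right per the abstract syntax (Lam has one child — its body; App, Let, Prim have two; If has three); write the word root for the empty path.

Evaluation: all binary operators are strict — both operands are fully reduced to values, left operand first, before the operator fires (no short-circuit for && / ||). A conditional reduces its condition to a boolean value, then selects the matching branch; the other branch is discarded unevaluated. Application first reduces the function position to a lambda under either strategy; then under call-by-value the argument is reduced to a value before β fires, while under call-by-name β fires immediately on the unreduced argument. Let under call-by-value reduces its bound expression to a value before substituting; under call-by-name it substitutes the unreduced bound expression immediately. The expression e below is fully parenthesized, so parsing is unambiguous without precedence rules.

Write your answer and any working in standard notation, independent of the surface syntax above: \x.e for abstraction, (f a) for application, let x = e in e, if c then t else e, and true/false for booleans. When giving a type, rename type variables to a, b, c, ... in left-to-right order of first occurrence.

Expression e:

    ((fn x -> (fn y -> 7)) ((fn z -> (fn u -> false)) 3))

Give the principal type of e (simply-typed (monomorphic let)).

Answer: a -> Int

Trace:
\y._ : b -> Int
\x._ : a -> b -> Int
\u._ : d -> Bool
\z._ : c -> d -> Bool
  unify c -> d -> Bool ~ Int -> e
  unify c ~ Int
  unify d -> Bool ~ e
_ _ : d -> Bool
  unify a -> b -> Int ~ (d -> Bool) -> f
  unify a ~ d -> Bool
  unify b -> Int ~ f
_ _ : b -> Int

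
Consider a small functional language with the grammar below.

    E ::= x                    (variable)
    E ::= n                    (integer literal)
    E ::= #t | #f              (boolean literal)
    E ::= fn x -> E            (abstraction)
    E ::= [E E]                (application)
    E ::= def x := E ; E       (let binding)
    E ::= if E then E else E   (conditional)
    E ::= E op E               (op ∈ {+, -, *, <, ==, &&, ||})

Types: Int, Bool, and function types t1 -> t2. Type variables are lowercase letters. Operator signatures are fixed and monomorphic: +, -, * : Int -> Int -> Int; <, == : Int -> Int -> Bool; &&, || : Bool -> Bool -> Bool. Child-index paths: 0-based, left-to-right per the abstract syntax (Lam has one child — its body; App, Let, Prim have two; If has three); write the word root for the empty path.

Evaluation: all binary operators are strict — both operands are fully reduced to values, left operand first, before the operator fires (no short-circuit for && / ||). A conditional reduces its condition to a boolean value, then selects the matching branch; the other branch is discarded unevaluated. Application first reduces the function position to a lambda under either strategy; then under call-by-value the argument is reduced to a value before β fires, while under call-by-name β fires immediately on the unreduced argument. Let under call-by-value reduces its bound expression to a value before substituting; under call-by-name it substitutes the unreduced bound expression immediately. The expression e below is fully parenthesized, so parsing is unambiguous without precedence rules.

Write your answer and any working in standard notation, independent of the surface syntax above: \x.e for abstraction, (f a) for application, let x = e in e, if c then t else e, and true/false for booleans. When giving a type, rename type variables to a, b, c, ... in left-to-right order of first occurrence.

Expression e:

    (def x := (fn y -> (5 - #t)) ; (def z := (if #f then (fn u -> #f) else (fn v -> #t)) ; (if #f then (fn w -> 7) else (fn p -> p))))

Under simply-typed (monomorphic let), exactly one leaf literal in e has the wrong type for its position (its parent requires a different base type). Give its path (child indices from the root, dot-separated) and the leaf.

Working:
  unify Int ~ Int
  unify Bool ~ Int
  FAIL: mismatch Bool ~ Int

Answer: 0.0.1 : true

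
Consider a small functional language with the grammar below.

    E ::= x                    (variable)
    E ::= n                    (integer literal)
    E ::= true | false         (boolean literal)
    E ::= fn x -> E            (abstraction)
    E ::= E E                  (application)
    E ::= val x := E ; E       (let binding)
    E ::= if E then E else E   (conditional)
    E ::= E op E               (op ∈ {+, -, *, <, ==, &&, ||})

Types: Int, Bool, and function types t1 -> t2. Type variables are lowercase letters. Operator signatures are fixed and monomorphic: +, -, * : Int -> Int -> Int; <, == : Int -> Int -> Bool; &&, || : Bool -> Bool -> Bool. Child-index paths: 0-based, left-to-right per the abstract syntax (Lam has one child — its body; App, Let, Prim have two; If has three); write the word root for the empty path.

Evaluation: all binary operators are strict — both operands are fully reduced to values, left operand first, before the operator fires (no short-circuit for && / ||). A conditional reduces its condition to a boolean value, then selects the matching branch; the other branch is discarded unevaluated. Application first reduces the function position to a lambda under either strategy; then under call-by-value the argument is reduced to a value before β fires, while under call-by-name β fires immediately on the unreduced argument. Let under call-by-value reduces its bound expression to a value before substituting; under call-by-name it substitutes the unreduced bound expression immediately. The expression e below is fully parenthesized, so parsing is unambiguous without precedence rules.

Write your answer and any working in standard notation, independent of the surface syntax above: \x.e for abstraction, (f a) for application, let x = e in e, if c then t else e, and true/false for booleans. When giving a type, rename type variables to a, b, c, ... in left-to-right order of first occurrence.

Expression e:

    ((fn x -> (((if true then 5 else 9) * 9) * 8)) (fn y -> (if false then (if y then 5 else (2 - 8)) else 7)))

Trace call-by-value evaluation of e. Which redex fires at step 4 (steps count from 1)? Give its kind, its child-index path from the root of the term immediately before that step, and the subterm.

Trace:
step 0: ((\x.(((if true then 5 else 9) * 9) * 8)) (\y.(if false then (if y then 5 else (2 - 8)) else 7)))
step 1: [beta@root] (((if true then 5 else 9) * 9) * 8)
step 2: [if@0.0] ((5 * 9) * 8)
step 3: [delta@0] (45 * 8)
step 4: [delta@root] 360

Answer: delta at root : (45 * 8)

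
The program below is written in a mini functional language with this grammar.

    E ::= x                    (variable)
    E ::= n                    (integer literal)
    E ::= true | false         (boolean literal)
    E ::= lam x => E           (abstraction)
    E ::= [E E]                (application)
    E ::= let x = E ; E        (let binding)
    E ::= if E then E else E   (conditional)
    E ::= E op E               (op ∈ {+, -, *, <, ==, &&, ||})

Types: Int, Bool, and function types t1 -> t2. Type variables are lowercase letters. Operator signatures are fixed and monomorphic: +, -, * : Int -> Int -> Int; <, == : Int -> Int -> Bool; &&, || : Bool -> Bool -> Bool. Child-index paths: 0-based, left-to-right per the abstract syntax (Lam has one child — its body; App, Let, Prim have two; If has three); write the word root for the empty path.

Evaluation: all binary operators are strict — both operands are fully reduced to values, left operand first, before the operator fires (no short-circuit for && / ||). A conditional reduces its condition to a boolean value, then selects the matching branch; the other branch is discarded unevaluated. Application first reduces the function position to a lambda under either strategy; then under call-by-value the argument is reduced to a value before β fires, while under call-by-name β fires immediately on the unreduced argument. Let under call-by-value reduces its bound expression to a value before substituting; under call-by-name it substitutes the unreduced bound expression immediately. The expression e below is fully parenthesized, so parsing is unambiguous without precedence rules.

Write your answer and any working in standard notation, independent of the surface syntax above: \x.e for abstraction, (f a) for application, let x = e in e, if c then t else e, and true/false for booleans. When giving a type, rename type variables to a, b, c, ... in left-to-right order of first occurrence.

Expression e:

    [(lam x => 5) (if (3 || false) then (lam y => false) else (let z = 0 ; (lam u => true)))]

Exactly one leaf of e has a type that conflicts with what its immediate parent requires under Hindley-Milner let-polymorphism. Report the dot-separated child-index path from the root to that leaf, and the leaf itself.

Answer: 1.0.0 : 3

Derivation:
\x._ : a -> Int
  unify Int ~ Bool
  FAIL: mismatch Int ~ Bool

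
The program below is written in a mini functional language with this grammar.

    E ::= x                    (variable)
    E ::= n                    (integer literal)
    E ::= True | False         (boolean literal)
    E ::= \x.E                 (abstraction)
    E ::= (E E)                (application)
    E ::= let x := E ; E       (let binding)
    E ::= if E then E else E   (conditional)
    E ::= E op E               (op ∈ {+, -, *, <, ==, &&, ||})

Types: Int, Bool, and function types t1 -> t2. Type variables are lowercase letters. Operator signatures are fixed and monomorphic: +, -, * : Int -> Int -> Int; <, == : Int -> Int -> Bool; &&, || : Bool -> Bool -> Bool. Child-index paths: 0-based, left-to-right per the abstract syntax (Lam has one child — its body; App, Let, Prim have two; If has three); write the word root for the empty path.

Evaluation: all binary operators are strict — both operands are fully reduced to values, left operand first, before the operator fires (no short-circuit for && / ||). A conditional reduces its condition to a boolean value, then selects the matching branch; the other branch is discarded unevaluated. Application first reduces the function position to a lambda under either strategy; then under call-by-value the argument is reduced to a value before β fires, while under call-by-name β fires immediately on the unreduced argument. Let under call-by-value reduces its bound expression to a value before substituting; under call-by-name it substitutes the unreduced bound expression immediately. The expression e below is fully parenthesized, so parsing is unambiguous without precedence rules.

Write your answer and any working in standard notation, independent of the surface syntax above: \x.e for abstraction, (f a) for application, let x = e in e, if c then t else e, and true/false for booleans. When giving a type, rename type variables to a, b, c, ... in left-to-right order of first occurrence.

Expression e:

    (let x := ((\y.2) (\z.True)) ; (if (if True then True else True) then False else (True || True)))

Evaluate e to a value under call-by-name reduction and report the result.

Trace:
step 0: (let x = ((\y.2) (\z.true)) in (if (if true then true else true) then false else (true || true)))
step 1: [let@root] (if (if true then true else true) then false else (true || true))
step 2: [if@0] (if true then false else (true || true))
step 3: [if@root] false

Answer: false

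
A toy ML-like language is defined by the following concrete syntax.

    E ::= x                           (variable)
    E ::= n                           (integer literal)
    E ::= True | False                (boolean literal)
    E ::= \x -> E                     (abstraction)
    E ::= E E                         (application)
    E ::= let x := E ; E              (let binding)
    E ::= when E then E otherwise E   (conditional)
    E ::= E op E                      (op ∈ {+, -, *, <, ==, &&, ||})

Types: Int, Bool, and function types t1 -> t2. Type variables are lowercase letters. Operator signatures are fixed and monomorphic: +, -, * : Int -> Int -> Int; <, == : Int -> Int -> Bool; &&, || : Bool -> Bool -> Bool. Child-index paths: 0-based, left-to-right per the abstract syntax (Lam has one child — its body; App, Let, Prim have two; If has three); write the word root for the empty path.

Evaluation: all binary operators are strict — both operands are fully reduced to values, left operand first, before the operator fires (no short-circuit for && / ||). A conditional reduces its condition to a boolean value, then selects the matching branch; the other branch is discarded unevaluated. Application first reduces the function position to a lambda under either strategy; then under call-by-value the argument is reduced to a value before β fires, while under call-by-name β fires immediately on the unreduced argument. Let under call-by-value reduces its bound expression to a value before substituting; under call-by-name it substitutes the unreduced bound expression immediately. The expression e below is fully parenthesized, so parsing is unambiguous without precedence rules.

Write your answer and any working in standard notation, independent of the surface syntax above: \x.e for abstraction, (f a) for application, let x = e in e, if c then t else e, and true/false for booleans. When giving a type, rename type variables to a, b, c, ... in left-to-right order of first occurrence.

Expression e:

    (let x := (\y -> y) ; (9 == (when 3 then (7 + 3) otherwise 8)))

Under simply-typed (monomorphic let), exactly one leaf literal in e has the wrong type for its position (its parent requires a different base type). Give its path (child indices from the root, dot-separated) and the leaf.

Answer: 1.1.0 : 3

Trace:
y : a
\y._ : a -> a
let x : a -> a
  unify Int ~ Int
  unify Int ~ Bool
  FAIL: mismatch Int ~ Bool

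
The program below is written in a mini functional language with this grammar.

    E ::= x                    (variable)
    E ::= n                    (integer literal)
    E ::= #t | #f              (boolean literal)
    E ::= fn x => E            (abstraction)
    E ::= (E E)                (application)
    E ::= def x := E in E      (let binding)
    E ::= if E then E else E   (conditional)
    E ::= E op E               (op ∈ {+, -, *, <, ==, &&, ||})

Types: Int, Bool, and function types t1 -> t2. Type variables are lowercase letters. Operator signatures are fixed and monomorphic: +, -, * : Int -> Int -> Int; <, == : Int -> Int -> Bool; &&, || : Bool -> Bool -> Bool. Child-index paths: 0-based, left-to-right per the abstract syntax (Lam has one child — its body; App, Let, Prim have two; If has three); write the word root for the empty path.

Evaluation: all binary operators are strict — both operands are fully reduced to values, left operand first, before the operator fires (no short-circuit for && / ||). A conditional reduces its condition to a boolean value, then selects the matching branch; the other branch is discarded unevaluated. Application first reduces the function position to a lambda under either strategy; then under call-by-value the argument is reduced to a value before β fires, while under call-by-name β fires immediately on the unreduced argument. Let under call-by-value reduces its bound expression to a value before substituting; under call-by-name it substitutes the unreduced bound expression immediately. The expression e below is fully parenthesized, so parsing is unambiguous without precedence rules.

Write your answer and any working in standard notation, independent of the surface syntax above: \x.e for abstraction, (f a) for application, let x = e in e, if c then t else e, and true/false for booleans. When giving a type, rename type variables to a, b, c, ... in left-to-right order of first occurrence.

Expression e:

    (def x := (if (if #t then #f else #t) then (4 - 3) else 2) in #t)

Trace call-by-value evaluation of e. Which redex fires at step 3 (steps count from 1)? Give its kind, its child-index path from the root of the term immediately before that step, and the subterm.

Derivation:
step 0: (let x = (if (if true then false else true) then (4 - 3) else 2) in true)
step 1: [if@0.0] (let x = (if false then (4 - 3) else 2) in true)
step 2: [if@0] (let x = 2 in true)
step 3: [let@root] true

Answer: let at root : (let x = 2 in true)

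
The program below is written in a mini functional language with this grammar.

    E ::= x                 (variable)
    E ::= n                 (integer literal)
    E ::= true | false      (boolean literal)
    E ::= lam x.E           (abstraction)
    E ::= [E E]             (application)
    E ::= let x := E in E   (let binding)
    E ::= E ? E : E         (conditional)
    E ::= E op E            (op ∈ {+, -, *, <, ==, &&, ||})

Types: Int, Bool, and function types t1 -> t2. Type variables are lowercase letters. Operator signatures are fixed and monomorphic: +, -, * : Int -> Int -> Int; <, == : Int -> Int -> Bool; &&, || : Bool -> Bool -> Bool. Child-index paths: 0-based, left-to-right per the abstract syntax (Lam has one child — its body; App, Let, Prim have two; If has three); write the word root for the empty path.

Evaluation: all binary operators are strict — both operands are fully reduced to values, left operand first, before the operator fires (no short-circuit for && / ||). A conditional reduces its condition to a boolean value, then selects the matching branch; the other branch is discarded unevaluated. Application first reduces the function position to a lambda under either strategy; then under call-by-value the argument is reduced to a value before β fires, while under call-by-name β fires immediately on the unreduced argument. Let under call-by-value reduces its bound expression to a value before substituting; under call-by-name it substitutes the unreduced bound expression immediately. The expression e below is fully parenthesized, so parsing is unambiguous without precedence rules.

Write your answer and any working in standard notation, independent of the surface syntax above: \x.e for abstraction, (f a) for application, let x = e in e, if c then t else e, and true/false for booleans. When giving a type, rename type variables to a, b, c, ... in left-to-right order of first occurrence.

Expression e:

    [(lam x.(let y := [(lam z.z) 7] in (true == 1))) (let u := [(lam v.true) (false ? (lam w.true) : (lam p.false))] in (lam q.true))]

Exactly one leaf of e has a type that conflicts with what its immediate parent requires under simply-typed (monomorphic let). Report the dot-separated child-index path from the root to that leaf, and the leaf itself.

Trace:
z : b
\z._ : b -> b
  unify b -> b ~ Int -> c
  unify b ~ Int
  unify Int ~ c
_ _ : Int
let y : Int
  unify Bool ~ Int
  FAIL: mismatch Bool ~ Int

Answer: 0.0.1.0 : true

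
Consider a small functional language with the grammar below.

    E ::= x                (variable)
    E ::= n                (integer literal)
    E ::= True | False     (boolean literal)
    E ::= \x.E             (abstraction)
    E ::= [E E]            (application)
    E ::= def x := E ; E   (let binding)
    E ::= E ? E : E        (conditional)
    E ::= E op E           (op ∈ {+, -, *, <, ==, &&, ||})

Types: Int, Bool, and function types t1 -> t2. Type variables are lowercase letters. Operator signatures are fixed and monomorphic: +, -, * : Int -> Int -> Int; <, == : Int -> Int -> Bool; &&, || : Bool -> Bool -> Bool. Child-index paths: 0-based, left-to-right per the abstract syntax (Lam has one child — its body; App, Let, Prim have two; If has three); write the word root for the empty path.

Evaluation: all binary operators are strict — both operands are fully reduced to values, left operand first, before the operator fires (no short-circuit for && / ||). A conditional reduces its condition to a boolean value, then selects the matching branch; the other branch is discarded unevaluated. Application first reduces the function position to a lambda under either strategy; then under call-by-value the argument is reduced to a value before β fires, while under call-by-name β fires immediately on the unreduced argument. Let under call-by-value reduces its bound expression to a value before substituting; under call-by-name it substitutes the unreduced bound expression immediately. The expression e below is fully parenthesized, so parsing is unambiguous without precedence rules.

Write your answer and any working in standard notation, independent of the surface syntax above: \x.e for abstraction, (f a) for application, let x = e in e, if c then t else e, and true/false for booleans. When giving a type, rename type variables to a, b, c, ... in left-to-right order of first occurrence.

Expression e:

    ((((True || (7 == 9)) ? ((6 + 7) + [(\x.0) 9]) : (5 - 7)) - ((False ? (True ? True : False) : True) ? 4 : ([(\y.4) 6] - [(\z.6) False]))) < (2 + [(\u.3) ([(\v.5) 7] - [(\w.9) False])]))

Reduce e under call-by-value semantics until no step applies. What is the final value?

Trace:
step 0: (((if (true || (7 == 9)) then ((6 + 7) + ((\x.0) 9)) else (5 - 7)) - (if (if false then (if true then true else false) else true) then 4 else (((\y.4) 6) - ((\z.6) false)))) < (2 + ((\u.3) (((\v.5) 7) - ((\w.9) false)))))
step 1: [delta@0.0.0.1] (((if (true || false) then ((6 + 7) + ((\x.0) 9)) else (5 - 7)) - (if (if false then (if true then true else false) else true) then 4 else (((\y.4) 6) - ((\z.6) false)))) < (2 + ((\u.3) (((\v.5) 7) - ((\w.9) false)))))
step 2: [delta@0.0.0] (((if true then ((6 + 7) + ((\x.0) 9)) else (5 - 7)) - (if (if false then (if true then true else false) else true) then 4 else (((\y.4) 6) - ((\z.6) false)))) < (2 + ((\u.3) (((\v.5) 7) - ((\w.9) false)))))
step 3: [if@0.0] ((((6 + 7) + ((\x.0) 9)) - (if (if false then (if true then true else false) else true) then 4 else (((\y.4) 6) - ((\z.6) false)))) < (2 + ((\u.3) (((\v.5) 7) - ((\w.9) false)))))
step 4: [delta@0.0.0] (((13 + ((\x.0) 9)) - (if (if false then (if true then true else false) else true) then 4 else (((\y.4) 6) - ((\z.6) false)))) < (2 + ((\u.3) (((\v.5) 7) - ((\w.9) false)))))
step 5: [beta@0.0.1] (((13 + 0) - (if (if false then (if true then true else false) else true) then 4 else (((\y.4) 6) - ((\z.6) false)))) < (2 + ((\u.3) (((\v.5) 7) - ((\w.9) false)))))
step 6: [delta@0.0] ((13 - (if (if false then (if true then true else false) else true) then 4 else (((\y.4) 6) - ((\z.6) false)))) < (2 + ((\u.3) (((\v.5) 7) - ((\w.9) false)))))
step 7: [if@0.1.0] ((13 - (if true then 4 else (((\y.4) 6) - ((\z.6) false)))) < (2 + ((\u.3) (((\v.5) 7) - ((\w.9) false)))))
step 8: [if@0.1] ((13 - 4) < (2 + ((\u.3) (((\v.5) 7) - ((\w.9) false)))))
step 9: [delta@0] (9 < (2 + ((\u.3) (((\v.5) 7) - ((\w.9) false)))))
step 10: [beta@1.1.1.0] (9 < (2 + ((\u.3) (5 - ((\w.9) false)))))
step 11: [beta@1.1.1.1] (9 < (2 + ((\u.3) (5 - 9))))
step 12: [delta@1.1.1] (9 < (2 + ((\u.3) -4)))
step 13: [beta@1.1] (9 < (2 + 3))
step 14: [delta@1] (9 < 5)
step 15: [delta@root] false

Answer: false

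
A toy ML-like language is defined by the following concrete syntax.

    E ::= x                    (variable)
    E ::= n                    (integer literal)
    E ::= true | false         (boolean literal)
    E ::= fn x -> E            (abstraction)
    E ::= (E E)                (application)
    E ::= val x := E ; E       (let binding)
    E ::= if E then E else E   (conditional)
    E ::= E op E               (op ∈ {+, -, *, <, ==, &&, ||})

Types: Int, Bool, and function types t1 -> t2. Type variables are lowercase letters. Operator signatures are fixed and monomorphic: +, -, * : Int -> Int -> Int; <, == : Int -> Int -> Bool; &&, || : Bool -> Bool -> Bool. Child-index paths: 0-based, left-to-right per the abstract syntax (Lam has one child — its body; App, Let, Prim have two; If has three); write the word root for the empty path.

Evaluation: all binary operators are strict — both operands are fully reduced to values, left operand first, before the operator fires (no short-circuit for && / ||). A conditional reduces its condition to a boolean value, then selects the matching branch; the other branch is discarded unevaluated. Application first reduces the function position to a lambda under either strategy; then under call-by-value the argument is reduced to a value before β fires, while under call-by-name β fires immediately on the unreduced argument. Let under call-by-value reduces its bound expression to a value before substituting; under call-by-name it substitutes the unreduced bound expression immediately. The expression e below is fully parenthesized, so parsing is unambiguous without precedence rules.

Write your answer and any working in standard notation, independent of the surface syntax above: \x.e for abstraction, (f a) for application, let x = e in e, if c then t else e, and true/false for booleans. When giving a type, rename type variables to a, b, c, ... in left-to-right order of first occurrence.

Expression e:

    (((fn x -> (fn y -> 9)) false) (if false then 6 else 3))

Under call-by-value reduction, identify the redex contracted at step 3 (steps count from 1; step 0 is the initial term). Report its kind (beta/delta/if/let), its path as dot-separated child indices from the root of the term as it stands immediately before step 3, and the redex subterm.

Working:
step 0: (((\x.(\y.9)) false) (if false then 6 else 3))
step 1: [beta@0] ((\y.9) (if false then 6 else 3))
step 2: [if@1] ((\y.9) 3)
step 3: [beta@root] 9

Answer: beta at root : ((\y.9) 3)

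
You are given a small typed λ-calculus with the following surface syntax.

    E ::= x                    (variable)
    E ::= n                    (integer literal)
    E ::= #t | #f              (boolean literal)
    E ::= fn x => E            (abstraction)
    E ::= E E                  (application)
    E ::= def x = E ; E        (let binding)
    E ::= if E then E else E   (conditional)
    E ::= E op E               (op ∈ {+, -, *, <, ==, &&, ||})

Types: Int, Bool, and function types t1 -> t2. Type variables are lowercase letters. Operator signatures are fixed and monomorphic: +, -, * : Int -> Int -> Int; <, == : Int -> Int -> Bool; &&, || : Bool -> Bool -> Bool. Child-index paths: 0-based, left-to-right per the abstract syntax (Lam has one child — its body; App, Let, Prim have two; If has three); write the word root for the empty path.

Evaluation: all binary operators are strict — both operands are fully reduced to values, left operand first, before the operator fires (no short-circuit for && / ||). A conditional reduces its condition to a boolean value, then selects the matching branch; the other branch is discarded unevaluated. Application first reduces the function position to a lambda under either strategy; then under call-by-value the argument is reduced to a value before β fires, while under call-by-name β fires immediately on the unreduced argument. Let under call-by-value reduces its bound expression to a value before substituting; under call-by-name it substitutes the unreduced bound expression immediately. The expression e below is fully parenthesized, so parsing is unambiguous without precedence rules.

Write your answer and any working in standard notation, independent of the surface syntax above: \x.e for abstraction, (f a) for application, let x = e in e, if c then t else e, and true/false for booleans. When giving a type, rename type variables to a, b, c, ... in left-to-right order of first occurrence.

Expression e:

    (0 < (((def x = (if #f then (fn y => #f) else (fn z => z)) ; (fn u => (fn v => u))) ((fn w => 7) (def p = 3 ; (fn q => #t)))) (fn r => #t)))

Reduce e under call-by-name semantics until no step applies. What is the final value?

Answer: true

Derivation:
step 0: (0 < (((let x = (if false then (\y.false) else (\z.z)) in (\u.(\v.u))) ((\w.7) (let p = 3 in (\q.true)))) (\r.true)))
step 1: [let@1.0.0] (0 < (((\u.(\v.u)) ((\w.7) (let p = 3 in (\q.true)))) (\r.true)))
step 2: [beta@1.0] (0 < ((\v.((\w.7) (let p = 3 in (\q.true)))) (\r.true)))
step 3: [beta@1] (0 < ((\w.7) (let p = 3 in (\q.true))))
step 4: [beta@1] (0 < 7)
step 5: [delta@root] true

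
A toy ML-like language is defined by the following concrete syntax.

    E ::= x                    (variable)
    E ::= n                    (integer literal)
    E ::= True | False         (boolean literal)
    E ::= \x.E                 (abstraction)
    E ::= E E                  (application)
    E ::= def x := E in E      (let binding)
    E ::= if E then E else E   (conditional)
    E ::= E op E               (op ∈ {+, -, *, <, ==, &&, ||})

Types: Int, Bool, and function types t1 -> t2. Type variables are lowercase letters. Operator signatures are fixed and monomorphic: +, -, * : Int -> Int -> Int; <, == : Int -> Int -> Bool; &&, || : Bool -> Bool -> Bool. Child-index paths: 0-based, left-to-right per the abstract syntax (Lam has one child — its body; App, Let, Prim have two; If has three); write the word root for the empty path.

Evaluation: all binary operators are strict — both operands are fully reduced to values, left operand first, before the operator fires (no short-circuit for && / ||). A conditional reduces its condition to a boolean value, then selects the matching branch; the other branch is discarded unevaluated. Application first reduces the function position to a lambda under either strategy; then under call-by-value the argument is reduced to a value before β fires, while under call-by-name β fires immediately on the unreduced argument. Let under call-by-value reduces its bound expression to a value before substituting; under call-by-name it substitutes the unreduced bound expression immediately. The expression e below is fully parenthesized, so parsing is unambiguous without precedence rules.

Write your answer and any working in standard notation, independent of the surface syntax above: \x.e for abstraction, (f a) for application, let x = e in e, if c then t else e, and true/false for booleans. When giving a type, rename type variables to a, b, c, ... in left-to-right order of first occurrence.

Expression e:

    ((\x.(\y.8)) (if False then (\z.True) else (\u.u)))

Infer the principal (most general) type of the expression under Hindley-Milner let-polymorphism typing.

Answer: a -> Int

Working:
\y._ : b -> Int
\x._ : a -> b -> Int
  unify Bool ~ Bool
\z._ : c -> Bool
u : d
\u._ : d -> d
  unify c -> Bool ~ d -> d
  unify c ~ d
  unify Bool ~ d
  unify a -> b -> Int ~ (Bool -> Bool) -> e
  unify a ~ Bool -> Bool
  unify b -> Int ~ e
_ _ : b -> Int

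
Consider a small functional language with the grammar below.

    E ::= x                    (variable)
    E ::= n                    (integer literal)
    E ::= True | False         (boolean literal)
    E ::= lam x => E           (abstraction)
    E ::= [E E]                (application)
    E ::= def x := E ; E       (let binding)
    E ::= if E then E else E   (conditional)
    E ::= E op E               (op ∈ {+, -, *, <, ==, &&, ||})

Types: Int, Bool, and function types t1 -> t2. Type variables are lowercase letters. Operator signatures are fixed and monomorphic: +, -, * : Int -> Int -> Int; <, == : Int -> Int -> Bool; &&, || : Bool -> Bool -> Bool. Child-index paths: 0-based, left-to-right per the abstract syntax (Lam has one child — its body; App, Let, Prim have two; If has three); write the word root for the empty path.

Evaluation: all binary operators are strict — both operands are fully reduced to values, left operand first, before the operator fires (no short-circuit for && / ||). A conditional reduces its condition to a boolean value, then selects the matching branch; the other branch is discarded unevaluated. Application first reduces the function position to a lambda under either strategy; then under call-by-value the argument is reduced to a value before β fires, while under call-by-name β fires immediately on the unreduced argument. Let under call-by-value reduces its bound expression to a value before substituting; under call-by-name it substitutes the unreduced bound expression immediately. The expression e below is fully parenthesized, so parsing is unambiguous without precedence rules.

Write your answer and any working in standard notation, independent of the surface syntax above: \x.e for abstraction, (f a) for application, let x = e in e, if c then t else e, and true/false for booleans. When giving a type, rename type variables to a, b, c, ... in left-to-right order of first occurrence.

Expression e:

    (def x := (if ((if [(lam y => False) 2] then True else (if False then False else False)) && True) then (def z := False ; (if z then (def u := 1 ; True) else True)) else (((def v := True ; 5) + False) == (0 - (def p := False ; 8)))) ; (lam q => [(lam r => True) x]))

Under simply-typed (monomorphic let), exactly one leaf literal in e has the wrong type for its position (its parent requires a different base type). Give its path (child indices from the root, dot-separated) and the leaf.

Trace:
\y._ : a -> Bool
  unify a -> Bool ~ Int -> b
  unify a ~ Int
  unify Bool ~ b
_ _ : Bool
  unify Bool ~ Bool
  unify Bool ~ Bool
  unify Bool ~ Bool
  unify Bool ~ Bool
  unify Bool ~ Bool
  unify Bool ~ Bool
  unify Bool ~ Bool
let z : Bool
z : Bool
  unify Bool ~ Bool
let u : Int
  unify Bool ~ Bool
let v : Bool
  unify Int ~ Int
  unify Bool ~ Int
  FAIL: mismatch Bool ~ Int

Answer: 0.2.0.1 : false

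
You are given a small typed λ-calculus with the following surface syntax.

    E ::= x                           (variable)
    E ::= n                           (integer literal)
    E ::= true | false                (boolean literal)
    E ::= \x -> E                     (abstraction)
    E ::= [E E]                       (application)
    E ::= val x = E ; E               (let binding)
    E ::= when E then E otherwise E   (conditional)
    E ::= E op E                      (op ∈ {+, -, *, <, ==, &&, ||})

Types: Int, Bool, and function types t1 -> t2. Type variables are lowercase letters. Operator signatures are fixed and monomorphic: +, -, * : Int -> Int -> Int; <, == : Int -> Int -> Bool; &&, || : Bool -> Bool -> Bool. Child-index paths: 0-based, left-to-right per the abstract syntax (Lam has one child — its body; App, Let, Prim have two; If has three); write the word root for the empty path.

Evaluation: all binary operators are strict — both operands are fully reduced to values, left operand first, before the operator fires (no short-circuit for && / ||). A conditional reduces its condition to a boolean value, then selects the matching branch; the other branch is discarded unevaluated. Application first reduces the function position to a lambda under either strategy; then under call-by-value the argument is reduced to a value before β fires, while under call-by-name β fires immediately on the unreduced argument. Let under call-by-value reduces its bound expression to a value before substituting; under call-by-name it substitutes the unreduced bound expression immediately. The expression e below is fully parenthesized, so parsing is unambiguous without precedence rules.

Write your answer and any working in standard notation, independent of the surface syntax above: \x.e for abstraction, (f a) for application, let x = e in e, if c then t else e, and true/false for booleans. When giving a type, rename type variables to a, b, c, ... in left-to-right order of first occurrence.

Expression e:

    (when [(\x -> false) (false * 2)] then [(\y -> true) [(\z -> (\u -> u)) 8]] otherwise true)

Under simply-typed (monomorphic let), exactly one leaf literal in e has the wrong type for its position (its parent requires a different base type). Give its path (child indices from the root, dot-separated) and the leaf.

Working:
\x._ : a -> Bool
  unify Bool ~ Int
  FAIL: mismatch Bool ~ Int

Answer: 0.1.0 : false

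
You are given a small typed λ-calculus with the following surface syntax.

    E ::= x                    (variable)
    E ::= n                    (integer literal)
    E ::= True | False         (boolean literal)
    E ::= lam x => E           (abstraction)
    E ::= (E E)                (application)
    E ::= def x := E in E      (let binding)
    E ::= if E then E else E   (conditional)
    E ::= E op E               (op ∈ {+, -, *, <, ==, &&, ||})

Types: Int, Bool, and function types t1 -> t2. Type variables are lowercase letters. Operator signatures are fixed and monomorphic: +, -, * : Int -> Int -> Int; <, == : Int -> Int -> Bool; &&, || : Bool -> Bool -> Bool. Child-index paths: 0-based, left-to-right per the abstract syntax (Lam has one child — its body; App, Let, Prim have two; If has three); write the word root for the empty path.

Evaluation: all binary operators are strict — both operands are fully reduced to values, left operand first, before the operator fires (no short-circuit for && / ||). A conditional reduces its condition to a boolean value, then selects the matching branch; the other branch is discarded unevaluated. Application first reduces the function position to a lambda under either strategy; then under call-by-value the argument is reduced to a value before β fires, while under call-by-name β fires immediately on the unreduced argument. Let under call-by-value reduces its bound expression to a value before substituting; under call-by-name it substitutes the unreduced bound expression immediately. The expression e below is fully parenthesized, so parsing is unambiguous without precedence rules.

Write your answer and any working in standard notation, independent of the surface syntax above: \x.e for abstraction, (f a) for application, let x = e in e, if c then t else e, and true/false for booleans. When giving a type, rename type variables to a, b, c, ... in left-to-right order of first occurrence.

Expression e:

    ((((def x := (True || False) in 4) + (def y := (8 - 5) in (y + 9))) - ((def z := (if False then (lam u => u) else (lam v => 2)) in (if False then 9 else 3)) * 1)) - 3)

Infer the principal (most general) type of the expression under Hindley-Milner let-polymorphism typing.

Answer: Int

Trace:
  unify Bool ~ Bool
  unify Bool ~ Bool
let x : Bool
  unify Int ~ Int
  unify Int ~ Int
  unify Int ~ Int
let y : Int
y : Int
  unify Int ~ Int
  unify Int ~ Int
  unify Int ~ Int
  unify Int ~ Int
  unify Bool ~ Bool
u : a
\u._ : a -> a
\v._ : b -> Int
  unify a -> a ~ b -> Int
  unify a ~ b
  unify b ~ Int
let z : Int -> Int
  unify Bool ~ Bool
  unify Int ~ Int
  unify Int ~ Int
  unify Int ~ Int
  unify Int ~ Int
  unify Int ~ Int
  unify Int ~ Int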